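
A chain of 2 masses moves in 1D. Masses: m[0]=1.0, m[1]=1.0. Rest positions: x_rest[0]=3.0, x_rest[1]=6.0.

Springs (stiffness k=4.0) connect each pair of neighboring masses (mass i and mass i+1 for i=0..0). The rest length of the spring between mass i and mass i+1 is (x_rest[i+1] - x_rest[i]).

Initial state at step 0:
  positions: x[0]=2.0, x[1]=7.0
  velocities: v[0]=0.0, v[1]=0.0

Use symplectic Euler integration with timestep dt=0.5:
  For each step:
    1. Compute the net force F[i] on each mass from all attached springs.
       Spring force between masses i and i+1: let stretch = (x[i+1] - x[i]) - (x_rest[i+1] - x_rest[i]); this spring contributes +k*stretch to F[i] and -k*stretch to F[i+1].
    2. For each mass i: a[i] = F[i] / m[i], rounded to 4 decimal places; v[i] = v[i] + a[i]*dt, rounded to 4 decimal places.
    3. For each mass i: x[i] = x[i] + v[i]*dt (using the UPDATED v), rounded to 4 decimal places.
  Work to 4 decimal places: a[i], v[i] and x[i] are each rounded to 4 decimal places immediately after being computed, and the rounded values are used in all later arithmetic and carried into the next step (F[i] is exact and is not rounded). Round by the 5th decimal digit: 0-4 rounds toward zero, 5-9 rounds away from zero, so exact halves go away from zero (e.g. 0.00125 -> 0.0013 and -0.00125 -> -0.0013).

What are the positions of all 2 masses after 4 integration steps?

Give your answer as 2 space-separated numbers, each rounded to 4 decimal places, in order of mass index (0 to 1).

Step 0: x=[2.0000 7.0000] v=[0.0000 0.0000]
Step 1: x=[4.0000 5.0000] v=[4.0000 -4.0000]
Step 2: x=[4.0000 5.0000] v=[0.0000 0.0000]
Step 3: x=[2.0000 7.0000] v=[-4.0000 4.0000]
Step 4: x=[2.0000 7.0000] v=[0.0000 0.0000]

Answer: 2.0000 7.0000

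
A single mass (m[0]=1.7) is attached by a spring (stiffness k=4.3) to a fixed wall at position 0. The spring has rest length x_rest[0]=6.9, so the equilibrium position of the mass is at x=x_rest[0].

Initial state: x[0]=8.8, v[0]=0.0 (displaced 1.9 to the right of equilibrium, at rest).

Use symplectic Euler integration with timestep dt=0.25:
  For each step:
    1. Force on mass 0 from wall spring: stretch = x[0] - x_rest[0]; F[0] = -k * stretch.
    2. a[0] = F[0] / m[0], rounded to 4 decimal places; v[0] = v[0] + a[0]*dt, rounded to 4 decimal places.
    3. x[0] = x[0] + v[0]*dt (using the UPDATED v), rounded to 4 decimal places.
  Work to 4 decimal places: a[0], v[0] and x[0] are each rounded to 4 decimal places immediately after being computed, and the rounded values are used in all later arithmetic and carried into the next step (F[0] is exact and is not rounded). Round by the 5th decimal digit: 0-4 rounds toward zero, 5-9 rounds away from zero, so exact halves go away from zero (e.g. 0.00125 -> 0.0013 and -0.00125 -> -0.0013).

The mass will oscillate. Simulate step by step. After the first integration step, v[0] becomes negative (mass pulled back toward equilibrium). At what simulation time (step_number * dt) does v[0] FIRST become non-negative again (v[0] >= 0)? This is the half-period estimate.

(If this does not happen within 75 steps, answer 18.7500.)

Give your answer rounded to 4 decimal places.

Answer: 2.0000

Derivation:
Step 0: x=[8.8000] v=[0.0000]
Step 1: x=[8.4996] v=[-1.2015]
Step 2: x=[7.9464] v=[-2.2130]
Step 3: x=[7.2277] v=[-2.8747]
Step 4: x=[6.4572] v=[-3.0819]
Step 5: x=[5.7567] v=[-2.8019]
Step 6: x=[5.2370] v=[-2.0789]
Step 7: x=[4.9802] v=[-1.0273]
Step 8: x=[5.0269] v=[0.1867]
First v>=0 after going negative at step 8, time=2.0000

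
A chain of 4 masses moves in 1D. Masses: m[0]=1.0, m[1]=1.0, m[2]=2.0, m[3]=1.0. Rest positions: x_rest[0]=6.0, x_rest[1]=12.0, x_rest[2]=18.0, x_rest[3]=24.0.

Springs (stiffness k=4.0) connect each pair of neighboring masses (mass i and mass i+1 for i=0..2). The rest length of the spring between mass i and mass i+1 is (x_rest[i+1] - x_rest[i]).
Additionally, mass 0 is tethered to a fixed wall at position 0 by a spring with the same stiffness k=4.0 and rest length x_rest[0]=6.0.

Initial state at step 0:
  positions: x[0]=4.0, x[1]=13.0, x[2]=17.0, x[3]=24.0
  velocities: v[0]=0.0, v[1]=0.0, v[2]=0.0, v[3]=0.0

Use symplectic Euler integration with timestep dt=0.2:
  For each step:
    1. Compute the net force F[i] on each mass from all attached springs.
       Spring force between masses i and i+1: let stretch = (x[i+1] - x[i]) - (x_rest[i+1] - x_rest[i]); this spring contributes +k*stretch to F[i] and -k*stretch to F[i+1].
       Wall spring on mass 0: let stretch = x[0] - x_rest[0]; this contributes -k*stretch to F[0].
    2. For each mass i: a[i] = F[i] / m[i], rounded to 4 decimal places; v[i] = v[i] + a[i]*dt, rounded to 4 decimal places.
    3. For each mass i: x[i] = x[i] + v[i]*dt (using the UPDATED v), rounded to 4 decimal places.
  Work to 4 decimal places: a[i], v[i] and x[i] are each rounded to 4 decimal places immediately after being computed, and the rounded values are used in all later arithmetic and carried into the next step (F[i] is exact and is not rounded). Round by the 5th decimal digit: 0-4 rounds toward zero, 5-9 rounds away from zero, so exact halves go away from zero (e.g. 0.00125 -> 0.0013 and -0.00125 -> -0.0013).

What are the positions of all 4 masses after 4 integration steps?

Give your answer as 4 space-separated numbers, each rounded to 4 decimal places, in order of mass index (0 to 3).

Answer: 7.4779 9.9392 18.0447 23.1730

Derivation:
Step 0: x=[4.0000 13.0000 17.0000 24.0000] v=[0.0000 0.0000 0.0000 0.0000]
Step 1: x=[4.8000 12.2000 17.2400 23.8400] v=[4.0000 -4.0000 1.2000 -0.8000]
Step 2: x=[6.0160 11.0224 17.6048 23.5840] v=[6.0800 -5.8880 1.8240 -1.2800]
Step 3: x=[7.0705 10.0970 17.9213 23.3313] v=[5.2723 -4.6272 1.5827 -1.2634]
Step 4: x=[7.4779 9.9392 18.0447 23.1730] v=[2.0371 -0.7890 0.6170 -0.7914]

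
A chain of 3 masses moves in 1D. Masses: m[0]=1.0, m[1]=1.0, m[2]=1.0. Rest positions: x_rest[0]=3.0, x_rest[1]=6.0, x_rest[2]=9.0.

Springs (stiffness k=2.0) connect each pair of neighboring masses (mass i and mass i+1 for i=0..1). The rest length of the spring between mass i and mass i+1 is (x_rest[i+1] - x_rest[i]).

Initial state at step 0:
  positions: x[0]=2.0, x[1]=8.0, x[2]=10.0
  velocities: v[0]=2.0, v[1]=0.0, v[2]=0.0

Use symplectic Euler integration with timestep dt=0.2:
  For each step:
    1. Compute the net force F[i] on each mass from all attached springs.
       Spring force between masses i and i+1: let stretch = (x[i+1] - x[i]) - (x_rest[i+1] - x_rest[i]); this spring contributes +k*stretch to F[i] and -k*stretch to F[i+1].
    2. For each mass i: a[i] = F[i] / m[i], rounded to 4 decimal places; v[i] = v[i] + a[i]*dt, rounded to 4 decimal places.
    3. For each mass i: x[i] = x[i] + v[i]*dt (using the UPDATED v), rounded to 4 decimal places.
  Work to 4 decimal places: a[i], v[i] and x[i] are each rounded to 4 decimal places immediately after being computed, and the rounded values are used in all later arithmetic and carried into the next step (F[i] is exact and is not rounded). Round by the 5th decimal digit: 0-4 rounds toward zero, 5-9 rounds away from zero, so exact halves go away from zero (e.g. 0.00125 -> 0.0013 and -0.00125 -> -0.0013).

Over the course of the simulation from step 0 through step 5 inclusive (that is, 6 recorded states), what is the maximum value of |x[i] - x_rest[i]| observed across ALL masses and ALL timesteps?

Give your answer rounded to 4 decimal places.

Answer: 2.7442

Derivation:
Step 0: x=[2.0000 8.0000 10.0000] v=[2.0000 0.0000 0.0000]
Step 1: x=[2.6400 7.6800 10.0800] v=[3.2000 -1.6000 0.4000]
Step 2: x=[3.4432 7.1488 10.2080] v=[4.0160 -2.6560 0.6400]
Step 3: x=[4.3028 6.5659 10.3313] v=[4.2982 -2.9146 0.6163]
Step 4: x=[5.1035 6.1032 10.3933] v=[4.0034 -2.3137 0.3101]
Step 5: x=[5.7442 5.9037 10.3521] v=[3.2033 -0.9975 -0.2059]
Max displacement = 2.7442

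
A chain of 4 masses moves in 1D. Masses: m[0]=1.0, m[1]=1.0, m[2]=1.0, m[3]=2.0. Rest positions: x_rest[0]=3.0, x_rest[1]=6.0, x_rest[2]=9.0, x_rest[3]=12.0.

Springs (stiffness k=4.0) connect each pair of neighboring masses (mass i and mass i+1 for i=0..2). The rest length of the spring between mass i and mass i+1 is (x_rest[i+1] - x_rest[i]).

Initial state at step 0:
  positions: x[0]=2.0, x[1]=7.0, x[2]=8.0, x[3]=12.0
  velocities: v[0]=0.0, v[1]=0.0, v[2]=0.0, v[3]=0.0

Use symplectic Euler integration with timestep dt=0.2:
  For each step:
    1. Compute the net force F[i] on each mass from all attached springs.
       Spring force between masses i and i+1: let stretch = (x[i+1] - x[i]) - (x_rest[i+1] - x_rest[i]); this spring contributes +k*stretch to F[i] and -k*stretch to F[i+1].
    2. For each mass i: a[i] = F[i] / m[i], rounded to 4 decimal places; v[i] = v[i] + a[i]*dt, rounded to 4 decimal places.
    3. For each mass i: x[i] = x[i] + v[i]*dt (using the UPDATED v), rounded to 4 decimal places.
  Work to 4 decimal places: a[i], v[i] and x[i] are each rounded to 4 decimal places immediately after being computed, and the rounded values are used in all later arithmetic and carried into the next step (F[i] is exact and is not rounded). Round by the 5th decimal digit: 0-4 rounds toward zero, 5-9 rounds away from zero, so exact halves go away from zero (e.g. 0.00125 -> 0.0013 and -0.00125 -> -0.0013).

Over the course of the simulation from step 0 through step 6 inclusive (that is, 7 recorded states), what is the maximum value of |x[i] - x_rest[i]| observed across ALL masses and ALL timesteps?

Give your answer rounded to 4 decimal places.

Step 0: x=[2.0000 7.0000 8.0000 12.0000] v=[0.0000 0.0000 0.0000 0.0000]
Step 1: x=[2.3200 6.3600 8.4800 11.9200] v=[1.6000 -3.2000 2.4000 -0.4000]
Step 2: x=[2.8064 5.4128 9.1712 11.8048] v=[2.4320 -4.7360 3.4560 -0.5760]
Step 3: x=[3.2298 4.6499 9.6824 11.7189] v=[2.1171 -3.8144 2.5562 -0.4294]
Step 4: x=[3.4004 4.4650 9.7143 11.7101] v=[0.8532 -0.9245 0.1594 -0.0440]
Step 5: x=[3.2614 4.9497 9.2256 11.7816] v=[-0.6951 2.4233 -2.4434 0.3577]
Step 6: x=[2.9125 5.8484 8.4617 11.8887] v=[-1.7445 4.4934 -3.8193 0.5353]
Max displacement = 1.5350

Answer: 1.5350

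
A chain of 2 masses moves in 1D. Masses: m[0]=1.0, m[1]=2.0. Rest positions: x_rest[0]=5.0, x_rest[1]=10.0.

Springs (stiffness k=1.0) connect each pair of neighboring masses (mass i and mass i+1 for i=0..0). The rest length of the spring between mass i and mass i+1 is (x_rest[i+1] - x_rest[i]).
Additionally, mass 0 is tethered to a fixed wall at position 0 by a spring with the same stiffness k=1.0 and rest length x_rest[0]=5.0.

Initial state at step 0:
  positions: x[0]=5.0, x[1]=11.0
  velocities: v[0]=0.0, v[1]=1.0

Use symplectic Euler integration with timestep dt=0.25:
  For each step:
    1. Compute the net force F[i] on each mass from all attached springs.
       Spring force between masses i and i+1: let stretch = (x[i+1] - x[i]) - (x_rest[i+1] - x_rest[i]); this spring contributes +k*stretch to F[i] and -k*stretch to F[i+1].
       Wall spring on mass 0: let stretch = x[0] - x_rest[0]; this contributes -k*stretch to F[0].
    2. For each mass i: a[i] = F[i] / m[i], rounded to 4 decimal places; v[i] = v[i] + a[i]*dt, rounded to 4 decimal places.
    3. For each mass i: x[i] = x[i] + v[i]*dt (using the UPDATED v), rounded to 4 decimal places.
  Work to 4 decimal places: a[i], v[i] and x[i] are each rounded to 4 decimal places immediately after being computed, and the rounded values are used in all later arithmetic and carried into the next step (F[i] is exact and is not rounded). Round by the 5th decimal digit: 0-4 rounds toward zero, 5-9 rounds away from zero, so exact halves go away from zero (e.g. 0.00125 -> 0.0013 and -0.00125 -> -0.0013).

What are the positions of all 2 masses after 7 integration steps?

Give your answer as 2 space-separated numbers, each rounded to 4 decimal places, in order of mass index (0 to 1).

Answer: 6.3901 11.8135

Derivation:
Step 0: x=[5.0000 11.0000] v=[0.0000 1.0000]
Step 1: x=[5.0625 11.2188] v=[0.2500 0.8750]
Step 2: x=[5.1934 11.4014] v=[0.5235 0.7305]
Step 3: x=[5.3877 11.5463] v=[0.7772 0.5795]
Step 4: x=[5.6302 11.6550] v=[0.9699 0.4347]
Step 5: x=[5.8974 11.7317] v=[1.0686 0.3066]
Step 6: x=[6.1606 11.7823] v=[1.0528 0.2023]
Step 7: x=[6.3901 11.8135] v=[0.9181 0.1246]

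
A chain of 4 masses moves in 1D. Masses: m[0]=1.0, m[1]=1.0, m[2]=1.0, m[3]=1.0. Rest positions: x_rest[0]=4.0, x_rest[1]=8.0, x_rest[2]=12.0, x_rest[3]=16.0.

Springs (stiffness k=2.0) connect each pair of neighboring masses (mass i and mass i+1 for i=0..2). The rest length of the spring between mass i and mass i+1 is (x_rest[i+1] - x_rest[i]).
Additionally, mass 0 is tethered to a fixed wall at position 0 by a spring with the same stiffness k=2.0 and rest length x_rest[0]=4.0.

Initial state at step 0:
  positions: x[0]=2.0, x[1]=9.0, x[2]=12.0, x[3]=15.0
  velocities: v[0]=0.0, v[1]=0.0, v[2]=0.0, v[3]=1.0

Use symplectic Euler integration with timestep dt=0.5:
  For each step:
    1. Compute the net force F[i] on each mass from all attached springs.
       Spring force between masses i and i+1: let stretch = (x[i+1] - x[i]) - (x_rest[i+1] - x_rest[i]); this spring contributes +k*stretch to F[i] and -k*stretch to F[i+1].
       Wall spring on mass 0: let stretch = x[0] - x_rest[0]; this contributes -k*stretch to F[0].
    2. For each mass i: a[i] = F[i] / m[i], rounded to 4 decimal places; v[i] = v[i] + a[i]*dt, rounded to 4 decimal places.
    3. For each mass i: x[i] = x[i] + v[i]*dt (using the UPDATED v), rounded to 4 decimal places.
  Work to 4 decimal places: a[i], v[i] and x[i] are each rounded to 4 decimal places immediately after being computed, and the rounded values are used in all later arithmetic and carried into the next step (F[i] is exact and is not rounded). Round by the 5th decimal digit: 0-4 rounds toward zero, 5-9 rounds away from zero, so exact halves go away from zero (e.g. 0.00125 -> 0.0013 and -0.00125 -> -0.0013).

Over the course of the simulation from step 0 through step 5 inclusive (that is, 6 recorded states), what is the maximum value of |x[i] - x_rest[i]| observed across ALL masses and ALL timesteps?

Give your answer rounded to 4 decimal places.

Step 0: x=[2.0000 9.0000 12.0000 15.0000] v=[0.0000 0.0000 0.0000 1.0000]
Step 1: x=[4.5000 7.0000 12.0000 16.0000] v=[5.0000 -4.0000 0.0000 2.0000]
Step 2: x=[6.0000 6.2500 11.5000 17.0000] v=[3.0000 -1.5000 -1.0000 2.0000]
Step 3: x=[4.6250 8.0000 11.1250 17.2500] v=[-2.7500 3.5000 -0.7500 0.5000]
Step 4: x=[2.6250 9.6250 12.2500 16.4375] v=[-4.0000 3.2500 2.2500 -1.6250]
Step 5: x=[2.8125 9.0625 14.1563 15.5313] v=[0.3750 -1.1250 3.8125 -1.8125]
Max displacement = 2.1563

Answer: 2.1563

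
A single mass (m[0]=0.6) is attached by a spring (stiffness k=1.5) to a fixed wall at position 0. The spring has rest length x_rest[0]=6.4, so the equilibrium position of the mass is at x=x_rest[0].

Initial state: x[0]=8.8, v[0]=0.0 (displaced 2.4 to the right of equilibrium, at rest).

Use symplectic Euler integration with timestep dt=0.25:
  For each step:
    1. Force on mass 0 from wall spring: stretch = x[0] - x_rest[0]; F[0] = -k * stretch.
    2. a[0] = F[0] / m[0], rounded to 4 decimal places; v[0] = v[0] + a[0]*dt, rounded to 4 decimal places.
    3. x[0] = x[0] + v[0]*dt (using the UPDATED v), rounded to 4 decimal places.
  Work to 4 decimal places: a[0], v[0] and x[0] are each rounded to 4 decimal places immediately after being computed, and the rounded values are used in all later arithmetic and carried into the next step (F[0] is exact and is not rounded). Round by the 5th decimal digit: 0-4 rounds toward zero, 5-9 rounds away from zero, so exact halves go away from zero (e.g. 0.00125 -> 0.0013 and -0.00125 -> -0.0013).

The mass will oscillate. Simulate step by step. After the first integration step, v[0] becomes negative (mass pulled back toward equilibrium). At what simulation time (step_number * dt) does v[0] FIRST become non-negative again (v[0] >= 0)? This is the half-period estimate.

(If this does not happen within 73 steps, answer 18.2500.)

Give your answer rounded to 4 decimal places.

Step 0: x=[8.8000] v=[0.0000]
Step 1: x=[8.4250] v=[-1.5000]
Step 2: x=[7.7336] v=[-2.7656]
Step 3: x=[6.8338] v=[-3.5991]
Step 4: x=[5.8663] v=[-3.8702]
Step 5: x=[4.9822] v=[-3.5366]
Step 6: x=[4.3196] v=[-2.6505]
Step 7: x=[3.9820] v=[-1.3503]
Step 8: x=[4.0223] v=[0.1610]
First v>=0 after going negative at step 8, time=2.0000

Answer: 2.0000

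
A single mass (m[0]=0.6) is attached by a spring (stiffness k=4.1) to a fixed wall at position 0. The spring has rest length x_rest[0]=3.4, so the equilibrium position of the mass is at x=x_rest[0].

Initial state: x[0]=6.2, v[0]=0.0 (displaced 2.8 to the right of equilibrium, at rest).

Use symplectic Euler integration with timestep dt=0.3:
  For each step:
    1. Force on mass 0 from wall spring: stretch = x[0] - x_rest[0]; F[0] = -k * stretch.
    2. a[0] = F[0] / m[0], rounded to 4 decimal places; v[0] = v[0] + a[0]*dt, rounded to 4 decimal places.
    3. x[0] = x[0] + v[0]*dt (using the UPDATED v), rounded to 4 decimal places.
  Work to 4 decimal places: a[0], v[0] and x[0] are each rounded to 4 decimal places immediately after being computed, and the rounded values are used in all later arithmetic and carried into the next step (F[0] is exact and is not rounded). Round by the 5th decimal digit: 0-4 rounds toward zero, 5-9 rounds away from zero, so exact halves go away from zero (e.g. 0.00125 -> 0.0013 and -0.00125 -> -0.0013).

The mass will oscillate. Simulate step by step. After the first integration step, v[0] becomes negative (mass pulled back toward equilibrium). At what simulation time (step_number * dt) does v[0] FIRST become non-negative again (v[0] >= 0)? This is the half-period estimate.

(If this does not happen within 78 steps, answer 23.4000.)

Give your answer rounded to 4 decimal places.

Step 0: x=[6.2000] v=[0.0000]
Step 1: x=[4.4780] v=[-5.7400]
Step 2: x=[2.0930] v=[-7.9499]
Step 3: x=[0.5119] v=[-5.2705]
Step 4: x=[0.7069] v=[0.6501]
First v>=0 after going negative at step 4, time=1.2000

Answer: 1.2000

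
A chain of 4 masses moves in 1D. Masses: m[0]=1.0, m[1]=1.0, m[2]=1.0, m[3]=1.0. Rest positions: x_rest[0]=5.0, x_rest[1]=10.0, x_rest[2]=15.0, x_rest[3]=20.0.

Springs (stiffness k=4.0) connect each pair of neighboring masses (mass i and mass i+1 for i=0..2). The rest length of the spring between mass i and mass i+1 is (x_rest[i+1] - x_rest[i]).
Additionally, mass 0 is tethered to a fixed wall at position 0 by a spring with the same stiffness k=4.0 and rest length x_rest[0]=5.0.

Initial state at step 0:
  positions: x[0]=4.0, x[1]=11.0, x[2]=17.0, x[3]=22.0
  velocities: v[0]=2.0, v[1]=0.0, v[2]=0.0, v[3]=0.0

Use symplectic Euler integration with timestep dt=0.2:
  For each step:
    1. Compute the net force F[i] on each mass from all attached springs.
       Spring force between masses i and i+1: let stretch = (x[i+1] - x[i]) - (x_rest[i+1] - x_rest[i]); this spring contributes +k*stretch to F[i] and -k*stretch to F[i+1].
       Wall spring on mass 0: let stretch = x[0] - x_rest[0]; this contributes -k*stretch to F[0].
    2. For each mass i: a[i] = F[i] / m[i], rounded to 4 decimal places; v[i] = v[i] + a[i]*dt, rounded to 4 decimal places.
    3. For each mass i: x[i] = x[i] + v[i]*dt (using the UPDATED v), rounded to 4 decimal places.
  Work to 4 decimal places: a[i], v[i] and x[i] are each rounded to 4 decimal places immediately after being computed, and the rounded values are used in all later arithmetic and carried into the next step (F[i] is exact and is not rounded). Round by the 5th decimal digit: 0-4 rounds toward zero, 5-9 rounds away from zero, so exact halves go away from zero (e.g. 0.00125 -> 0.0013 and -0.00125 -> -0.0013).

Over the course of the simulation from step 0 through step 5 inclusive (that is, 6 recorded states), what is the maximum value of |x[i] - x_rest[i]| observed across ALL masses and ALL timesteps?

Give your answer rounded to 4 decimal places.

Step 0: x=[4.0000 11.0000 17.0000 22.0000] v=[2.0000 0.0000 0.0000 0.0000]
Step 1: x=[4.8800 10.8400 16.8400 22.0000] v=[4.4000 -0.8000 -0.8000 0.0000]
Step 2: x=[5.9328 10.6864 16.5456 21.9744] v=[5.2640 -0.7680 -1.4720 -0.1280]
Step 3: x=[6.7969 10.7097 16.1823 21.8802] v=[4.3206 0.1165 -1.8163 -0.4710]
Step 4: x=[7.1996 10.9826 15.8551 21.6743] v=[2.0133 1.3643 -1.6361 -1.0293]
Step 5: x=[7.0556 11.4298 15.6794 21.3374] v=[-0.7200 2.2359 -0.8787 -1.6847]
Max displacement = 2.1996

Answer: 2.1996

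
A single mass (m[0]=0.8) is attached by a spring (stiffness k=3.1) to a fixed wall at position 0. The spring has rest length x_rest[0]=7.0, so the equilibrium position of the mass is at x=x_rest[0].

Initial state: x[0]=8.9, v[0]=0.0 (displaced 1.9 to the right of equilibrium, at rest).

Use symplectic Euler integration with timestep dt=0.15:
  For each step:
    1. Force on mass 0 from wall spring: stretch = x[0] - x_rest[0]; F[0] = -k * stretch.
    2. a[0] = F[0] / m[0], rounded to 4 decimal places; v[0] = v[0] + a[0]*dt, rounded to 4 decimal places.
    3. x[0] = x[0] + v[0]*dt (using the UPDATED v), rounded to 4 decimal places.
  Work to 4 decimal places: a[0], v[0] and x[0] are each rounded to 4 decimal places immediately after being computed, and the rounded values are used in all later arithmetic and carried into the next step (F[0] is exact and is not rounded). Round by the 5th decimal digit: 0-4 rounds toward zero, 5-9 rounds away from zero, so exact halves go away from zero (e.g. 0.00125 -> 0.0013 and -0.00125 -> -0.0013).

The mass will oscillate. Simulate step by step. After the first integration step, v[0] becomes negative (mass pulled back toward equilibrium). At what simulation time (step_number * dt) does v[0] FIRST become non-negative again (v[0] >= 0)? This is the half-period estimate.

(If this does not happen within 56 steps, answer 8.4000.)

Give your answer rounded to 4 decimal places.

Answer: 1.6500

Derivation:
Step 0: x=[8.9000] v=[0.0000]
Step 1: x=[8.7343] v=[-1.1044]
Step 2: x=[8.4174] v=[-2.1125]
Step 3: x=[7.9769] v=[-2.9364]
Step 4: x=[7.4513] v=[-3.5042]
Step 5: x=[6.8863] v=[-3.7665]
Step 6: x=[6.3312] v=[-3.7004]
Step 7: x=[5.8344] v=[-3.3117]
Step 8: x=[5.4393] v=[-2.6342]
Step 9: x=[5.1803] v=[-1.7270]
Step 10: x=[5.0799] v=[-0.6693]
Step 11: x=[5.1469] v=[0.4468]
First v>=0 after going negative at step 11, time=1.6500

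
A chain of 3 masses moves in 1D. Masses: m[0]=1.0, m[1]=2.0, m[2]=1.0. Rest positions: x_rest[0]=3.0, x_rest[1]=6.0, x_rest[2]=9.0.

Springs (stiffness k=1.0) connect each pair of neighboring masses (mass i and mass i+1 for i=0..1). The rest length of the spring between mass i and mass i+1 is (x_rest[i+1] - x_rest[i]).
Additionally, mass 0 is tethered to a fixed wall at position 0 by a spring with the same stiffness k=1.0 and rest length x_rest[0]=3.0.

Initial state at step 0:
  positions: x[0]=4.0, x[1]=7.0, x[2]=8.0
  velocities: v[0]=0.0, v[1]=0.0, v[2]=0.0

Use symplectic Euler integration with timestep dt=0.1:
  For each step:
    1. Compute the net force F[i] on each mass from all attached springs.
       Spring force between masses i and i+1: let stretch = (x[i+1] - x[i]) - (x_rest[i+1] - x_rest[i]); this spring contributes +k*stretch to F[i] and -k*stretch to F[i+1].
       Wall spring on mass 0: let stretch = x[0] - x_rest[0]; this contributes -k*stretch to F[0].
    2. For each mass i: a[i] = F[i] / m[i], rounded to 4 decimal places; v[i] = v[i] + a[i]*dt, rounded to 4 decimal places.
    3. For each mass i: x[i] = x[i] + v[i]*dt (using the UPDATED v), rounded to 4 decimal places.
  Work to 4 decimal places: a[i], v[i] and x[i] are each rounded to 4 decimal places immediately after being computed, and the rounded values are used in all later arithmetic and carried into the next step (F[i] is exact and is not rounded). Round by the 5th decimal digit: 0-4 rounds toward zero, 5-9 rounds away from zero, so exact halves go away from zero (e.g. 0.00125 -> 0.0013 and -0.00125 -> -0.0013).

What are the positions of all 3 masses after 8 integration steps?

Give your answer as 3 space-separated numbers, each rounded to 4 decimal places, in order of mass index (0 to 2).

Answer: 3.6608 6.6705 8.6591

Derivation:
Step 0: x=[4.0000 7.0000 8.0000] v=[0.0000 0.0000 0.0000]
Step 1: x=[3.9900 6.9900 8.0200] v=[-0.1000 -0.1000 0.2000]
Step 2: x=[3.9701 6.9702 8.0597] v=[-0.1990 -0.1985 0.3970]
Step 3: x=[3.9405 6.9408 8.1185] v=[-0.2960 -0.2940 0.5881]
Step 4: x=[3.9015 6.9023 8.1955] v=[-0.3900 -0.3851 0.7703]
Step 5: x=[3.8535 6.8553 8.2896] v=[-0.4801 -0.4705 0.9410]
Step 6: x=[3.7970 6.8004 8.3994] v=[-0.5653 -0.5489 1.0976]
Step 7: x=[3.7325 6.7385 8.5232] v=[-0.6447 -0.6191 1.2377]
Step 8: x=[3.6608 6.6705 8.6591] v=[-0.7174 -0.6802 1.3592]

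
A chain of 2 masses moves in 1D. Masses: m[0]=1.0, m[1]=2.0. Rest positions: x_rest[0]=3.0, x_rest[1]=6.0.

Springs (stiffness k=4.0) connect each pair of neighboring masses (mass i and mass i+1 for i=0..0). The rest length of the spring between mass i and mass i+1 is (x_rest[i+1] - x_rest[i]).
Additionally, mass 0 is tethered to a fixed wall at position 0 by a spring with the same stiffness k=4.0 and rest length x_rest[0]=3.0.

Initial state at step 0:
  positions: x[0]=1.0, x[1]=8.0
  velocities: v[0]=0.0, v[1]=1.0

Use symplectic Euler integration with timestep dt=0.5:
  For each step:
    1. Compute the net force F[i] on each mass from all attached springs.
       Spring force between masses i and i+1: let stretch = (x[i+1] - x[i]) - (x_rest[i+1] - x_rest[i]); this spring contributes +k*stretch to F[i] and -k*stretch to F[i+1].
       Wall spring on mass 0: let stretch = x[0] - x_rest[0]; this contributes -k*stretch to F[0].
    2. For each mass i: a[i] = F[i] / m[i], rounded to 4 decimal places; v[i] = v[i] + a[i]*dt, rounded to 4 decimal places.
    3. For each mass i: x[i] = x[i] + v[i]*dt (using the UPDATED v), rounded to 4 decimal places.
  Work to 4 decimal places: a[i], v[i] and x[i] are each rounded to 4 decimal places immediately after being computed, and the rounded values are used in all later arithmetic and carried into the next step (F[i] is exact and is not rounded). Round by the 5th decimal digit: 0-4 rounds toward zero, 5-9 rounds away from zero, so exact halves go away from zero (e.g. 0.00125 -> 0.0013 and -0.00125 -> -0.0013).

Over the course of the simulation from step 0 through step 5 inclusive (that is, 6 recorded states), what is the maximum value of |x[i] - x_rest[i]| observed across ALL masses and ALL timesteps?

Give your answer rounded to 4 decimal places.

Answer: 4.0000

Derivation:
Step 0: x=[1.0000 8.0000] v=[0.0000 1.0000]
Step 1: x=[7.0000 6.5000] v=[12.0000 -3.0000]
Step 2: x=[5.5000 6.7500] v=[-3.0000 0.5000]
Step 3: x=[-0.2500 7.8750] v=[-11.5000 2.2500]
Step 4: x=[2.3750 6.4375] v=[5.2500 -2.8750]
Step 5: x=[6.6875 4.4688] v=[8.6250 -3.9375]
Max displacement = 4.0000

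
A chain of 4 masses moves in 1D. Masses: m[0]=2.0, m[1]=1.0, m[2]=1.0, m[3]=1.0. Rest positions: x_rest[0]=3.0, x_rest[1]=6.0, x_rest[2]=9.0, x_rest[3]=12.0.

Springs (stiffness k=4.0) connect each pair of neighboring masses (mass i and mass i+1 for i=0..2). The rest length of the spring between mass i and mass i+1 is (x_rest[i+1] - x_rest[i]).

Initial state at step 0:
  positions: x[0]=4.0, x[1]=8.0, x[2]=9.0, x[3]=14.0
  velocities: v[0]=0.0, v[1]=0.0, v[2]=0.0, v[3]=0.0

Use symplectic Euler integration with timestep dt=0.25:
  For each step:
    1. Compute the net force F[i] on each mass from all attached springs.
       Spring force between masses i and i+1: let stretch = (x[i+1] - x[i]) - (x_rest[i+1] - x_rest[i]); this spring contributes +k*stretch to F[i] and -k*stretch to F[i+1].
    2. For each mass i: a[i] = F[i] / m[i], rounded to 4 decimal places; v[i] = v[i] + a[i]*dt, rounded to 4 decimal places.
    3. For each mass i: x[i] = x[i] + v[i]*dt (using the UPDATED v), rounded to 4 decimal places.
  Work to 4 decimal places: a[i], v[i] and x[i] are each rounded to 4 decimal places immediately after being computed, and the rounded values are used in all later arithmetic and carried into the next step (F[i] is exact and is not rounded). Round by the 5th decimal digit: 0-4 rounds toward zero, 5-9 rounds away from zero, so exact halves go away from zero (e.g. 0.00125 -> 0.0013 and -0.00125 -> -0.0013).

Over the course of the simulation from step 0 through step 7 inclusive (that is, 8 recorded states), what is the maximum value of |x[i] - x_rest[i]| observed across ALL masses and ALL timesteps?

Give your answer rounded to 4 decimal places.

Step 0: x=[4.0000 8.0000 9.0000 14.0000] v=[0.0000 0.0000 0.0000 0.0000]
Step 1: x=[4.1250 7.2500 10.0000 13.5000] v=[0.5000 -3.0000 4.0000 -2.0000]
Step 2: x=[4.2656 6.4063 11.1875 12.8750] v=[0.5625 -3.3750 4.7500 -2.5000]
Step 3: x=[4.2988 6.2227 11.6016 12.5781] v=[0.1329 -0.7345 1.6563 -1.1875]
Step 4: x=[4.1975 6.9028 10.9151 12.7871] v=[-0.4052 2.7205 -2.7461 0.8360]
Step 5: x=[4.0594 7.9097 9.6935 13.2781] v=[-0.5526 4.0275 -4.8864 1.9640]
Step 6: x=[4.0275 8.4000 8.9221 13.6230] v=[-0.1275 1.9610 -3.0856 1.3794]
Step 7: x=[4.1672 7.9277 9.1954 13.5426] v=[0.5588 -1.8894 1.0932 -0.3215]
Max displacement = 2.6016

Answer: 2.6016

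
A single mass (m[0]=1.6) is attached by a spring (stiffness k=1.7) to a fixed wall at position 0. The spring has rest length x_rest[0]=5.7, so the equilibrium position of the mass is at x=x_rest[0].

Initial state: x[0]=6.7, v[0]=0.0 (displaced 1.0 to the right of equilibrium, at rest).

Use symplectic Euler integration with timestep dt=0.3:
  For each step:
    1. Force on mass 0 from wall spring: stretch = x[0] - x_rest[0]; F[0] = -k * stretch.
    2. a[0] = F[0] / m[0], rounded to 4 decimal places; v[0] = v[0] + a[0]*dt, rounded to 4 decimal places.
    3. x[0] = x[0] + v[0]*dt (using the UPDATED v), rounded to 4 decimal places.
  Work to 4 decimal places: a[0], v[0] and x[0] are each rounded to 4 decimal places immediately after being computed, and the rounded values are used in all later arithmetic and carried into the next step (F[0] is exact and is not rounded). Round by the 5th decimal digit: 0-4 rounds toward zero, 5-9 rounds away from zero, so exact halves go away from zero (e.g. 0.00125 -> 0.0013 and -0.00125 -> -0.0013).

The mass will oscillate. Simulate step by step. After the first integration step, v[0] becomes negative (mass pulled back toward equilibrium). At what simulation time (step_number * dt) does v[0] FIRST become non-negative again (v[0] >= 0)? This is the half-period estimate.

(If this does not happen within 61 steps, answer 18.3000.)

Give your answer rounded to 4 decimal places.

Answer: 3.3000

Derivation:
Step 0: x=[6.7000] v=[0.0000]
Step 1: x=[6.6044] v=[-0.3188]
Step 2: x=[6.4223] v=[-0.6071]
Step 3: x=[6.1711] v=[-0.8373]
Step 4: x=[5.8749] v=[-0.9875]
Step 5: x=[5.5619] v=[-1.0432]
Step 6: x=[5.2621] v=[-0.9992]
Step 7: x=[5.0042] v=[-0.8596]
Step 8: x=[4.8129] v=[-0.6378]
Step 9: x=[4.7064] v=[-0.3551]
Step 10: x=[4.6949] v=[-0.0384]
Step 11: x=[4.7795] v=[0.2820]
First v>=0 after going negative at step 11, time=3.3000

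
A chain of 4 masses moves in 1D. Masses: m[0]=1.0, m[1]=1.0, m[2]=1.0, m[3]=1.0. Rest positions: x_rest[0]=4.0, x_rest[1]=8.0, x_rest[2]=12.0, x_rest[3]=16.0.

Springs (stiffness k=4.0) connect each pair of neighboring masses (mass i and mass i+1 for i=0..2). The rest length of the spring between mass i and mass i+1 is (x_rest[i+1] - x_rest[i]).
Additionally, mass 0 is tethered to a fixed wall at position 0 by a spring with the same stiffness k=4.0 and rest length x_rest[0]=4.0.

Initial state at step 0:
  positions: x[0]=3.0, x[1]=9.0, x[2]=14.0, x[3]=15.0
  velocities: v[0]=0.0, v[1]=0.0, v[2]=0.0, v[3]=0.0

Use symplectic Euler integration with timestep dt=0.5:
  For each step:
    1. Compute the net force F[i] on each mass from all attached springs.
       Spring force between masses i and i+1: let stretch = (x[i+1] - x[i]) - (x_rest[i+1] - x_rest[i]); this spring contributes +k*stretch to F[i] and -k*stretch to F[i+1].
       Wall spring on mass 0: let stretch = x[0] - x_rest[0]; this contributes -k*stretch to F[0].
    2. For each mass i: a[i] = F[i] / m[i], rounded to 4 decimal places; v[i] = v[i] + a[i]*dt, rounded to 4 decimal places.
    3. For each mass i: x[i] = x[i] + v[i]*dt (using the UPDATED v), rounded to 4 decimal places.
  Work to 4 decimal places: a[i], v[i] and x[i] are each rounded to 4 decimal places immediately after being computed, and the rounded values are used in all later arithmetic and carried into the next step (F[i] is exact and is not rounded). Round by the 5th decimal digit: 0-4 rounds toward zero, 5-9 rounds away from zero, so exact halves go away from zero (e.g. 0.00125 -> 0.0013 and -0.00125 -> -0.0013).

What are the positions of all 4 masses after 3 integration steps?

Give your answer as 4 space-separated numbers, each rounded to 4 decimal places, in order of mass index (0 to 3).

Answer: 1.0000 9.0000 14.0000 15.0000

Derivation:
Step 0: x=[3.0000 9.0000 14.0000 15.0000] v=[0.0000 0.0000 0.0000 0.0000]
Step 1: x=[6.0000 8.0000 10.0000 18.0000] v=[6.0000 -2.0000 -8.0000 6.0000]
Step 2: x=[5.0000 7.0000 12.0000 17.0000] v=[-2.0000 -2.0000 4.0000 -2.0000]
Step 3: x=[1.0000 9.0000 14.0000 15.0000] v=[-8.0000 4.0000 4.0000 -4.0000]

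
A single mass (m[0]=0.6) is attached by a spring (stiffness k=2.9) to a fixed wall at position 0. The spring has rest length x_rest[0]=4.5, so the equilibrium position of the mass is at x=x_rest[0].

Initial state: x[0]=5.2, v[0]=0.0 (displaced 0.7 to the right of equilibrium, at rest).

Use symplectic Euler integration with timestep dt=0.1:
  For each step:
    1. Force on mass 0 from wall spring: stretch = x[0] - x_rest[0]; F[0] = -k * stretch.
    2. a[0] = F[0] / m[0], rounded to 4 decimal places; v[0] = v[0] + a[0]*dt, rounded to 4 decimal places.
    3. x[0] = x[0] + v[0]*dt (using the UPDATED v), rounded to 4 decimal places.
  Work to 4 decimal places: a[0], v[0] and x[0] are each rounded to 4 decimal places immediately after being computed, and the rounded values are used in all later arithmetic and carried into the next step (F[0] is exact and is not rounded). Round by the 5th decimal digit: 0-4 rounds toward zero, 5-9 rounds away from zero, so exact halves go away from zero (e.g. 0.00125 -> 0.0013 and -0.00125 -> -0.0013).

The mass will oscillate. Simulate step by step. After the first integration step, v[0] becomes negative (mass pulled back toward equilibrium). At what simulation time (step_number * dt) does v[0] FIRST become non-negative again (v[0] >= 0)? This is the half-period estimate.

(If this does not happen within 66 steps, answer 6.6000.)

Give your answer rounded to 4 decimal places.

Step 0: x=[5.2000] v=[0.0000]
Step 1: x=[5.1662] v=[-0.3383]
Step 2: x=[5.1002] v=[-0.6603]
Step 3: x=[5.0052] v=[-0.9504]
Step 4: x=[4.8857] v=[-1.1946]
Step 5: x=[4.7476] v=[-1.3810]
Step 6: x=[4.5975] v=[-1.5007]
Step 7: x=[4.4427] v=[-1.5478]
Step 8: x=[4.2907] v=[-1.5201]
Step 9: x=[4.1488] v=[-1.4189]
Step 10: x=[4.0239] v=[-1.2492]
Step 11: x=[3.9220] v=[-1.0191]
Step 12: x=[3.8480] v=[-0.7397]
Step 13: x=[3.8055] v=[-0.4246]
Step 14: x=[3.7966] v=[-0.0889]
Step 15: x=[3.8217] v=[0.2511]
First v>=0 after going negative at step 15, time=1.5000

Answer: 1.5000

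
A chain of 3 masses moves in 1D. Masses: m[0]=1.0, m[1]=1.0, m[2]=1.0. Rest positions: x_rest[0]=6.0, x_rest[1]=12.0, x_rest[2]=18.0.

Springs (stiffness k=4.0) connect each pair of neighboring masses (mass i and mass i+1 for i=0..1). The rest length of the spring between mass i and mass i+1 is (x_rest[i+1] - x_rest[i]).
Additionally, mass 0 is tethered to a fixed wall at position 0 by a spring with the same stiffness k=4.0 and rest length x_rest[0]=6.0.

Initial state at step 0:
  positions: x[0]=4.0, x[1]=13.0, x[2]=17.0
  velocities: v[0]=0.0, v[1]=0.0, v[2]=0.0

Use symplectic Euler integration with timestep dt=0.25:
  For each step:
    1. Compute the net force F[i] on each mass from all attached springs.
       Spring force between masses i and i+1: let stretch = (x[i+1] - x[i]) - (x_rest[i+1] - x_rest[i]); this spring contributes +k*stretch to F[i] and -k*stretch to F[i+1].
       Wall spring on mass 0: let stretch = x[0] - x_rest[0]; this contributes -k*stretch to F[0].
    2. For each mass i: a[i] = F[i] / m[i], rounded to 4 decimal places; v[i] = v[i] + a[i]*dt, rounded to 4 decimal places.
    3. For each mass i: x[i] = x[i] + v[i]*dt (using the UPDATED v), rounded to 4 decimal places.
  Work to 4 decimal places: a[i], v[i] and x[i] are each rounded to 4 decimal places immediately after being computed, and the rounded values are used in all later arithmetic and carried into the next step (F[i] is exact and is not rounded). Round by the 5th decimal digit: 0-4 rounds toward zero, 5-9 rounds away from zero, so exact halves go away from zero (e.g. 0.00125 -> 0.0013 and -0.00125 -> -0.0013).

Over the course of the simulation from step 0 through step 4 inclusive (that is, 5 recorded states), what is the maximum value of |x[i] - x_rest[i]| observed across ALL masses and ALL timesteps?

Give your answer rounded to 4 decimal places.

Answer: 2.0625

Derivation:
Step 0: x=[4.0000 13.0000 17.0000] v=[0.0000 0.0000 0.0000]
Step 1: x=[5.2500 11.7500 17.5000] v=[5.0000 -5.0000 2.0000]
Step 2: x=[6.8125 10.3125 18.0625] v=[6.2500 -5.7500 2.2500]
Step 3: x=[7.5469 9.9375 18.1875] v=[2.9375 -1.5000 0.5000]
Step 4: x=[6.9922 11.0274 17.7500] v=[-2.2188 4.3594 -1.7500]
Max displacement = 2.0625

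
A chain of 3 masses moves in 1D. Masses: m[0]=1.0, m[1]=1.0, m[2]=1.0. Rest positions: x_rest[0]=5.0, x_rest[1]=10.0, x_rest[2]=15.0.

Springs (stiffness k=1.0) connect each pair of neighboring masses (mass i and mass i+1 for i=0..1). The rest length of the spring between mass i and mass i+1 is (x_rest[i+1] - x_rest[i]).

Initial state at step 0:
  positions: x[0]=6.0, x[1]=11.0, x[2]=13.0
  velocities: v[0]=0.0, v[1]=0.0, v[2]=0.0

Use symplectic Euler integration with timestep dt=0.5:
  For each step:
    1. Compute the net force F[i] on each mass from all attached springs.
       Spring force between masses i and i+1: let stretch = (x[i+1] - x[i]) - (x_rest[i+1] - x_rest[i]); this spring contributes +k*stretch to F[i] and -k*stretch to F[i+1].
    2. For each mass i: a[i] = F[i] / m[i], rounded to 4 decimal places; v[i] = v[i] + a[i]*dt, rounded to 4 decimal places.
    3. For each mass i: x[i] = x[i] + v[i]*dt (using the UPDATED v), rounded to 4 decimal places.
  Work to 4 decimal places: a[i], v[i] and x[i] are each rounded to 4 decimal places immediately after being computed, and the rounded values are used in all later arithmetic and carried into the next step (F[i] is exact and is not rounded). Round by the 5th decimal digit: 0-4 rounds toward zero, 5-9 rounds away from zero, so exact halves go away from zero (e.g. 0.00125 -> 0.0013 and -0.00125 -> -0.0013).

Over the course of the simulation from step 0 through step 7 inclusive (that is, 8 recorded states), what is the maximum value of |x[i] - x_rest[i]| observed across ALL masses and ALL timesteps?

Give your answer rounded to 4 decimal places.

Step 0: x=[6.0000 11.0000 13.0000] v=[0.0000 0.0000 0.0000]
Step 1: x=[6.0000 10.2500 13.7500] v=[0.0000 -1.5000 1.5000]
Step 2: x=[5.8125 9.3125 14.8750] v=[-0.3750 -1.8750 2.2500]
Step 3: x=[5.2500 8.8906 15.8594] v=[-1.1250 -0.8438 1.9688]
Step 4: x=[4.3477 9.3008 16.3516] v=[-1.8047 0.8203 0.9844]
Step 5: x=[3.4336 10.2354 16.3311] v=[-1.8282 1.8692 -0.0410]
Step 6: x=[2.9700 10.9935 16.0367] v=[-0.9273 1.5162 -0.5889]
Step 7: x=[3.2623 11.0066 15.7315] v=[0.5845 0.0261 -0.6105]
Max displacement = 2.0300

Answer: 2.0300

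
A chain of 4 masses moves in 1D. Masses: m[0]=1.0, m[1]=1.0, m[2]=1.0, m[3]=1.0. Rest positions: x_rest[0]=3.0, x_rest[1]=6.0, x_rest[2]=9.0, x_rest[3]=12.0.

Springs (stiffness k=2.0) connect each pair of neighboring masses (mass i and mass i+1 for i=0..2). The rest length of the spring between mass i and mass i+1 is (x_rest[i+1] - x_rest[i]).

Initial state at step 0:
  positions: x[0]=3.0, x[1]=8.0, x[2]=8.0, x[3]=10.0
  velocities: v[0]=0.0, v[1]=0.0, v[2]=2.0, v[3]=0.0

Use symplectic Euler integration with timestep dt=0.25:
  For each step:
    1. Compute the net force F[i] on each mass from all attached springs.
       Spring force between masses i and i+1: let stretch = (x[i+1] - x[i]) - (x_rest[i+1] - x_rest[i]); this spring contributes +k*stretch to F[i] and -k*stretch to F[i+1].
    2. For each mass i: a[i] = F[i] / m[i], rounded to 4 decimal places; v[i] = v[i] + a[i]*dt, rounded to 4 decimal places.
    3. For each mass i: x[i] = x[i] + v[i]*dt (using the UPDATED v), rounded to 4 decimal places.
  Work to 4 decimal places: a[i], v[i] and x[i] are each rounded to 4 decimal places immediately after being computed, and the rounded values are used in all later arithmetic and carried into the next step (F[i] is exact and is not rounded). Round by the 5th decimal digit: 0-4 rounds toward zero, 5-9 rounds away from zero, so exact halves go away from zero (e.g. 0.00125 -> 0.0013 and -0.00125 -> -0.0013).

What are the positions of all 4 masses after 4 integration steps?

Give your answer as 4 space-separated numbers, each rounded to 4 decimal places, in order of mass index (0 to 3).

Answer: 4.1729 4.9293 10.0337 11.8643

Derivation:
Step 0: x=[3.0000 8.0000 8.0000 10.0000] v=[0.0000 0.0000 2.0000 0.0000]
Step 1: x=[3.2500 7.3750 8.7500 10.1250] v=[1.0000 -2.5000 3.0000 0.5000]
Step 2: x=[3.6406 6.4063 9.5000 10.4531] v=[1.5625 -3.8750 3.0000 1.3125]
Step 3: x=[4.0020 5.4786 9.9824 11.0371] v=[1.4454 -3.7110 1.9297 2.3360]
Step 4: x=[4.1729 4.9293 10.0337 11.8643] v=[0.6837 -2.1974 0.2052 3.3087]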